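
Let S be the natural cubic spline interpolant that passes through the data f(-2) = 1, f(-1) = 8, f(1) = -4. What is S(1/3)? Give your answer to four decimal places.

Let m_i = S''(x_i). Step sizes h_i = 1, 2; slopes of the chords Δ_i = (y_(i+1) - y_i)/h_i = 7, -6.
  1·m_0 + 6·m_1 + 2·m_2 = 6(Δ_1 - Δ_0) = -78
Natural end conditions: m_0 = m_2 = 0.
Hence m_0 = 0, m_1 = -13, m_2 = 0.
On [-1, 1], S(x) = 8 + 8/3·(x + 1) - 13/2·(x + 1)² + 13/12·(x + 1)³.
With (x + 1) = 4/3: S(1/3) = 208/81.

2.5679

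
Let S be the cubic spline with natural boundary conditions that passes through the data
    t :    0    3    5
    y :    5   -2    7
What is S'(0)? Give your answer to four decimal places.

-4.3833

Write m_i for S''(x_i). With h_i = 3, 2 and divided differences Δ_i = -7/3, 9/2, the continuity of S' gives the tridiagonal system
  3·m_0 + 10·m_1 + 2·m_2 = 6(Δ_1 - Δ_0) = 41
Natural end conditions: m_0 = m_2 = 0.
Forward elimination and back-substitution give m_0 = 0, m_1 = 41/10, m_2 = 0.
On [0, 3], S'(t) = b_0 + 2c_0·t + 3d_0·t² with b_0 = Δ_0 - h_0(2m_0 + m_1)/6 = -263/60, c_0 = m_0/2 = 0, d_0 = (m_1 - m_0)/(6h_0) = 41/180. So S'(0) = -263/60.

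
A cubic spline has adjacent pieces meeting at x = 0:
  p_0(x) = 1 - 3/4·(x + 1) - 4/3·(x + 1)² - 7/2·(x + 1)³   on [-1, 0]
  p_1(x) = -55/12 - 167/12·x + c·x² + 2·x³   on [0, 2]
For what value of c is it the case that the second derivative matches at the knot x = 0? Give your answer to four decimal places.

-11.8333

p_0''(x) = -8/3 - 21·(x + 1), so p_0''(0) = -71/3. On the right, p_1''(0) = 2c, so c = -71/6.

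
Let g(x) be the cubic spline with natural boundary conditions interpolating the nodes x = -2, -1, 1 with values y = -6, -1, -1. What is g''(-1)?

Let M_i = g''(x_i). Step sizes h_i = 1, 2; slopes of the chords Δ_i = (y_(i+1) - y_i)/h_i = 5, 0.
  1·M_0 + 6·M_1 + 2·M_2 = 6(Δ_1 - Δ_0) = -30
Natural end conditions: M_0 = M_2 = 0.
Forward elimination and back-substitution give M_0 = 0, M_1 = -5, M_2 = 0.

-5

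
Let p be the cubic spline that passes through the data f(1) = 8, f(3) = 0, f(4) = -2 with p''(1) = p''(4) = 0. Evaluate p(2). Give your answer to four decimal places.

Write M_i for p''(x_i). With h_i = 2, 1 and divided differences Δ_i = -4, -2, the continuity of p' gives the tridiagonal system
  2·M_0 + 6·M_1 + 1·M_2 = 6(Δ_1 - Δ_0) = 12
Natural end conditions: M_0 = M_2 = 0.
Hence M_0 = 0, M_1 = 2, M_2 = 0.
On [1, 3], p(t) = 8 - 14/3·(t - 1) + 0·(t - 1)² + 1/6·(t - 1)³.
With (t - 1) = 1: p(2) = 7/2.

3.5000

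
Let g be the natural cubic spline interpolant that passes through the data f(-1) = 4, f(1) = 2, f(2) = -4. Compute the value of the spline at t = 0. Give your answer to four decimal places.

Let σ_i = g''(x_i). Step sizes h_i = 2, 1; slopes of the chords Δ_i = (y_(i+1) - y_i)/h_i = -1, -6.
  2·σ_0 + 6·σ_1 + 1·σ_2 = 6(Δ_1 - Δ_0) = -30
Natural end conditions: σ_0 = σ_2 = 0.
Solving: σ_0 = 0, σ_1 = -5, σ_2 = 0.
On [-1, 1], g(t) = 4 + 2/3·(t + 1) + 0·(t + 1)² - 5/12·(t + 1)³.
With (t + 1) = 1: g(0) = 17/4.

4.2500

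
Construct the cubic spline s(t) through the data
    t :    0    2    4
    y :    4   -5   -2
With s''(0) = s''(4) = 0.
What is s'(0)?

Let M_i = s''(x_i). Step sizes h_i = 2, 2; slopes of the chords Δ_i = (y_(i+1) - y_i)/h_i = -9/2, 3/2.
  2·M_0 + 8·M_1 + 2·M_2 = 6(Δ_1 - Δ_0) = 36
Natural end conditions: M_0 = M_2 = 0.
Solving the tridiagonal system: M_0 = 0, M_1 = 9/2, M_2 = 0.
On [0, 2], s'(t) = b_0 + 2c_0·t + 3d_0·t² with b_0 = Δ_0 - h_0(2M_0 + M_1)/6 = -6, c_0 = M_0/2 = 0, d_0 = (M_1 - M_0)/(6h_0) = 3/8. So s'(0) = -6.

-6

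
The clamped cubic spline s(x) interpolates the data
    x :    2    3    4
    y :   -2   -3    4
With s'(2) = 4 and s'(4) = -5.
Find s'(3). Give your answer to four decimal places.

Write M_i for s''(x_i). With h_i = 1, 1 and divided differences Δ_i = -1, 7, the continuity of s' gives the tridiagonal system
  1·M_0 + 4·M_1 + 1·M_2 = 6(Δ_1 - Δ_0) = 48
Clamped end conditions give two more equations: 2h_0·M_0 + h_0·M_1 = 6(Δ_0 - s'(2)) = -30 and h_1·M_1 + 2h_1·M_2 = 6(s'(4) - Δ_1) = -72.
Solving the tridiagonal system: M_0 = -63/2, M_1 = 33, M_2 = -105/2.
On [3, 4], s'(x) = b_1 + 2c_1·(x - 3) + 3d_1·(x - 3)² with b_1 = Δ_1 - h_1(2M_1 + M_2)/6 = 19/4, c_1 = M_1/2 = 33/2, d_1 = (M_2 - M_1)/(6h_1) = -57/4. So s'(3) = 19/4.

4.7500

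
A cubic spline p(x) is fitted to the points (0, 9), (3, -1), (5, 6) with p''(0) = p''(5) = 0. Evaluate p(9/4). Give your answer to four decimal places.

-0.5180

Let M_i = p''(x_i). Step sizes h_i = 3, 2; slopes of the chords Δ_i = (y_(i+1) - y_i)/h_i = -10/3, 7/2.
  3·M_0 + 10·M_1 + 2·M_2 = 6(Δ_1 - Δ_0) = 41
Natural end conditions: M_0 = M_2 = 0.
Solving: M_0 = 0, M_1 = 41/10, M_2 = 0.
On [0, 3], p(x) = 9 - 323/60·x + 0·x² + 41/180·x³.
With x = 9/4: p(9/4) = -663/1280.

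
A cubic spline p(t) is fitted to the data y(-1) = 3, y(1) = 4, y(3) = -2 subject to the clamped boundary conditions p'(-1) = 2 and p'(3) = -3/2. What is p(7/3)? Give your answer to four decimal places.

-0.2963

Let m_i = p''(x_i). Step sizes h_i = 2, 2; slopes of the chords Δ_i = (y_(i+1) - y_i)/h_i = 1/2, -3.
  2·m_0 + 8·m_1 + 2·m_2 = 6(Δ_1 - Δ_0) = -21
Clamped end conditions give two more equations: 2h_0·m_0 + h_0·m_1 = 6(Δ_0 - p'(-1)) = -9 and h_1·m_1 + 2h_1·m_2 = 6(p'(3) - Δ_1) = 9.
Solving: m_0 = -1/2, m_1 = -7/2, m_2 = 4.
On [1, 3], p(t) = 4 - 2·(t - 1) - 7/4·(t - 1)² + 5/8·(t - 1)³.
With (t - 1) = 4/3: p(7/3) = -8/27.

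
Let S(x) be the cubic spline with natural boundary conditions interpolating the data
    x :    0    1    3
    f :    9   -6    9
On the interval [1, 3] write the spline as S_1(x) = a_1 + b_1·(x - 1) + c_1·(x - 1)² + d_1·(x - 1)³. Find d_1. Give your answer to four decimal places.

-1.8750

Write M_i for S''(x_i). With h_i = 1, 2 and divided differences Δ_i = -15, 15/2, the continuity of S' gives the tridiagonal system
  1·M_0 + 6·M_1 + 2·M_2 = 6(Δ_1 - Δ_0) = 135
Natural end conditions: M_0 = M_2 = 0.
Solving the tridiagonal system: M_0 = 0, M_1 = 45/2, M_2 = 0.
On [1, 3], with S_1(x) = a_1 + b_1·(x - 1) + c_1·(x - 1)² + d_1·(x - 1)³: c_1 = M_1/2 = 45/4, d_1 = (M_2 - M_1)/(6h_1) = -15/8, b_1 = Δ_1 - h_1(2M_1 + M_2)/6 = -15/2.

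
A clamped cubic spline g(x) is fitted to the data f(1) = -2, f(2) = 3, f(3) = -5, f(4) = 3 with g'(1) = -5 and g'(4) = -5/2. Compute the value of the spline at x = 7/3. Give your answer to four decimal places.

0.6741

Let M_i = g''(x_i). Step sizes h_i = 1, 1, 1; slopes of the chords Δ_i = (y_(i+1) - y_i)/h_i = 5, -8, 8.
  1·M_0 + 4·M_1 + 1·M_2 = 6(Δ_1 - Δ_0) = -78
  1·M_1 + 4·M_2 + 1·M_3 = 6(Δ_2 - Δ_1) = 96
Clamped end conditions give two more equations: 2h_0·M_0 + h_0·M_1 = 6(Δ_0 - g'(1)) = 60 and h_2·M_2 + 2h_2·M_3 = 6(g'(4) - Δ_2) = -63.
Solving the tridiagonal system: M_0 = 787/15, M_1 = -674/15, M_2 = 739/15, M_3 = -842/15.
On [2, 3], g(x) = 3 - 37/30·(x - 2) - 337/15·(x - 2)² + 157/10·(x - 2)³.
With (x - 2) = 1/3: g(7/3) = 91/135.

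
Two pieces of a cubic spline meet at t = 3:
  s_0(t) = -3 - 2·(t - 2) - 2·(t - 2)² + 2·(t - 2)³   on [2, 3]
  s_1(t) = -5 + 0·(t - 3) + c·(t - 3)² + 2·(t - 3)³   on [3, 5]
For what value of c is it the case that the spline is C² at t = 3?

4

s_0''(t) = -4 + 12·(t - 2), so s_0''(3) = 8. On the right, s_1''(3) = 2c, so c = 4.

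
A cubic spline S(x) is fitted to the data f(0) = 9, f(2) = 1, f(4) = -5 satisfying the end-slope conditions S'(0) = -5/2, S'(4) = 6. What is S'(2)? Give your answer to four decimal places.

With σ_i denoting the second derivative at x_i, h_i = 2, 2, and Δ_i = (y_(i+1) − y_i)/h_i = -4, -3:
  2·σ_0 + 8·σ_1 + 2·σ_2 = 6(Δ_1 - Δ_0) = 6
Clamped end conditions give two more equations: 2h_0·σ_0 + h_0·σ_1 = 6(Δ_0 - S'(0)) = -9 and h_1·σ_1 + 2h_1·σ_2 = 6(S'(4) - Δ_1) = 54.
Hence σ_0 = -7/8, σ_1 = -11/4, σ_2 = 119/8.
On [2, 4], S'(x) = b_1 + 2c_1·(x - 2) + 3d_1·(x - 2)² with b_1 = Δ_1 - h_1(2σ_1 + σ_2)/6 = -49/8, c_1 = σ_1/2 = -11/8, d_1 = (σ_2 - σ_1)/(6h_1) = 47/32. So S'(2) = -49/8.

-6.1250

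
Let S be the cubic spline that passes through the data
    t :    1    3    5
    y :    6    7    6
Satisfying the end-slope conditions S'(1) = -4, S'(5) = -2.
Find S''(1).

8

Write σ_i for S''(x_i). With h_i = 2, 2 and divided differences Δ_i = 1/2, -1/2, the continuity of S' gives the tridiagonal system
  2·σ_0 + 8·σ_1 + 2·σ_2 = 6(Δ_1 - Δ_0) = -6
Clamped end conditions give two more equations: 2h_0·σ_0 + h_0·σ_1 = 6(Δ_0 - S'(1)) = 27 and h_1·σ_1 + 2h_1·σ_2 = 6(S'(5) - Δ_1) = -9.
Forward elimination and back-substitution give σ_0 = 8, σ_1 = -5/2, σ_2 = -1.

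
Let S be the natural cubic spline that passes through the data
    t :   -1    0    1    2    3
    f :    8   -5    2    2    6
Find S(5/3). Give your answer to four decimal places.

Write σ_i for S''(x_i). With h_i = 1, 1, 1, 1 and divided differences Δ_i = -13, 7, 0, 4, the continuity of S' gives the tridiagonal system
  1·σ_0 + 4·σ_1 + 1·σ_2 = 6(Δ_1 - Δ_0) = 120
  1·σ_1 + 4·σ_2 + 1·σ_3 = 6(Δ_2 - Δ_1) = -42
  1·σ_2 + 4·σ_3 + 1·σ_4 = 6(Δ_3 - Δ_2) = 24
Natural end conditions: σ_0 = σ_4 = 0.
Forward elimination and back-substitution give σ_0 = 0, σ_1 = 249/7, σ_2 = -156/7, σ_3 = 81/7, σ_4 = 0.
On [1, 2], S(t) = 2 + 11/2·(t - 1) - 78/7·(t - 1)² + 79/14·(t - 1)³.
With (t - 1) = 2/3: S(5/3) = 451/189.

2.3862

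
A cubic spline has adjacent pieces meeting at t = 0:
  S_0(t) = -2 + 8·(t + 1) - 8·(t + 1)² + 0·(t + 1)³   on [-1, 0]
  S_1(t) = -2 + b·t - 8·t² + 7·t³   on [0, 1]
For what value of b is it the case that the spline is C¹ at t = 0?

S_0'(t) = 8 - 16·(t + 1) + 0·(t + 1)², so S_0'(0) = -8. On the right, S_1'(0) = b, so b = -8.

-8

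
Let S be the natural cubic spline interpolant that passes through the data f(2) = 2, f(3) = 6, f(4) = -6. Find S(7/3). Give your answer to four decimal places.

Let σ_i = S''(x_i). Step sizes h_i = 1, 1; slopes of the chords Δ_i = (y_(i+1) - y_i)/h_i = 4, -12.
  1·σ_0 + 4·σ_1 + 1·σ_2 = 6(Δ_1 - Δ_0) = -96
Natural end conditions: σ_0 = σ_2 = 0.
Forward elimination and back-substitution give σ_0 = 0, σ_1 = -24, σ_2 = 0.
On [2, 3], S(x) = 2 + 8·(x - 2) + 0·(x - 2)² - 4·(x - 2)³.
With (x - 2) = 1/3: S(7/3) = 122/27.

4.5185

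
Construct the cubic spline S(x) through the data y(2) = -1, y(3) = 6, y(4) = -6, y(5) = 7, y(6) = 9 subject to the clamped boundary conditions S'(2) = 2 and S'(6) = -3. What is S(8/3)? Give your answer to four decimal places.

4.9127

Put m_i = S'' at the i-th knot. Here h = (1, 1, 1, 1) and Δ = (7, -12, 13, 2), so the interior equations h_(i-1)·m_(i-1) + 2(h_(i-1)+h_i)·m_i + h_i·m_(i+1) = 6(Δ_i − Δ_(i-1)) read
  1·m_0 + 4·m_1 + 1·m_2 = 6(Δ_1 - Δ_0) = -114
  1·m_1 + 4·m_2 + 1·m_3 = 6(Δ_2 - Δ_1) = 150
  1·m_2 + 4·m_3 + 1·m_4 = 6(Δ_3 - Δ_2) = -66
Clamped end conditions give two more equations: 2h_0·m_0 + h_0·m_1 = 6(Δ_0 - S'(2)) = 30 and h_3·m_3 + 2h_3·m_4 = 6(S'(6) - Δ_3) = -30.
Forward elimination and back-substitution give m_0 = 1171/28, m_1 = -751/14, m_2 = 235/4, m_3 = -439/14, m_4 = 19/28.
On [2, 3], S(x) = -1 + 2·(x - 2) + 1171/56·(x - 2)² - 891/56·(x - 2)³.
With (x - 2) = 2/3: S(8/3) = 619/126.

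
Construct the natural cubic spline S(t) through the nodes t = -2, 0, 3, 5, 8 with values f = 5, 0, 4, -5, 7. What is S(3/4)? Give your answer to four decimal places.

Put σ_i = S'' at the i-th knot. Here h = (2, 3, 2, 3) and Δ = (-5/2, 4/3, -9/2, 4), so the interior equations h_(i-1)·σ_(i-1) + 2(h_(i-1)+h_i)·σ_i + h_i·σ_(i+1) = 6(Δ_i − Δ_(i-1)) read
  2·σ_0 + 10·σ_1 + 3·σ_2 = 6(Δ_1 - Δ_0) = 23
  3·σ_1 + 10·σ_2 + 2·σ_3 = 6(Δ_2 - Δ_1) = -35
  2·σ_2 + 10·σ_3 + 3·σ_4 = 6(Δ_3 - Δ_2) = 51
Natural end conditions: σ_0 = σ_4 = 0.
Solving the tridiagonal system: σ_0 = 0, σ_1 = 594/145, σ_2 = -521/87, σ_3 = 5479/870, σ_4 = 0.
On [0, 3], S(t) = 0 + 67/290·t + 297/145·t² - 4387/7830·t³.
With t = 3/4: S(3/4) = 697/640.

1.0891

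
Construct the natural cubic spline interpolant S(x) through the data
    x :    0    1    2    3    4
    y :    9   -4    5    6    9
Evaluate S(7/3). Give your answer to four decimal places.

Put m_i = S'' at the i-th knot. Here h = (1, 1, 1, 1) and Δ = (-13, 9, 1, 3), so the interior equations h_(i-1)·m_(i-1) + 2(h_(i-1)+h_i)·m_i + h_i·m_(i+1) = 6(Δ_i − Δ_(i-1)) read
  1·m_0 + 4·m_1 + 1·m_2 = 6(Δ_1 - Δ_0) = 132
  1·m_1 + 4·m_2 + 1·m_3 = 6(Δ_2 - Δ_1) = -48
  1·m_2 + 4·m_3 + 1·m_4 = 6(Δ_3 - Δ_2) = 12
Natural end conditions: m_0 = m_4 = 0.
Forward elimination and back-substitution give m_0 = 0, m_1 = 39, m_2 = -24, m_3 = 9, m_4 = 0.
On [2, 3], S(x) = 5 + 15/2·(x - 2) - 12·(x - 2)² + 11/2·(x - 2)³.
With (x - 2) = 1/3: S(7/3) = 172/27.

6.3704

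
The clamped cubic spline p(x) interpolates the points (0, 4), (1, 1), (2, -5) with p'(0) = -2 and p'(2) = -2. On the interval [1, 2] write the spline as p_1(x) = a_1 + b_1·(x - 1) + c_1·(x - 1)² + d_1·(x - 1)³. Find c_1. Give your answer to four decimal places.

-4.5000

Let m_i = p''(x_i). Step sizes h_i = 1, 1; slopes of the chords Δ_i = (y_(i+1) - y_i)/h_i = -3, -6.
  1·m_0 + 4·m_1 + 1·m_2 = 6(Δ_1 - Δ_0) = -18
Clamped end conditions give two more equations: 2h_0·m_0 + h_0·m_1 = 6(Δ_0 - p'(0)) = -6 and h_1·m_1 + 2h_1·m_2 = 6(p'(2) - Δ_1) = 24.
Solving the tridiagonal system: m_0 = 3/2, m_1 = -9, m_2 = 33/2.
On [1, 2], with p_1(x) = a_1 + b_1·(x - 1) + c_1·(x - 1)² + d_1·(x - 1)³: c_1 = m_1/2 = -9/2, d_1 = (m_2 - m_1)/(6h_1) = 17/4, b_1 = Δ_1 - h_1(2m_1 + m_2)/6 = -23/4.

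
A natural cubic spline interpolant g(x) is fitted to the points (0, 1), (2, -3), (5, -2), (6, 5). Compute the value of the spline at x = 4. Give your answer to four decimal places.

Let M_i = g''(x_i). Step sizes h_i = 2, 3, 1; slopes of the chords Δ_i = (y_(i+1) - y_i)/h_i = -2, 1/3, 7.
  2·M_0 + 10·M_1 + 3·M_2 = 6(Δ_1 - Δ_0) = 14
  3·M_1 + 8·M_2 + 1·M_3 = 6(Δ_2 - Δ_1) = 40
Natural end conditions: M_0 = M_3 = 0.
Hence M_0 = 0, M_1 = -8/71, M_2 = 358/71, M_3 = 0.
On [2, 5], g(x) = -3 - 442/213·(x - 2) - 4/71·(x - 2)² + 61/213·(x - 2)³.
With (x - 2) = 2: g(4) = -361/71.

-5.0845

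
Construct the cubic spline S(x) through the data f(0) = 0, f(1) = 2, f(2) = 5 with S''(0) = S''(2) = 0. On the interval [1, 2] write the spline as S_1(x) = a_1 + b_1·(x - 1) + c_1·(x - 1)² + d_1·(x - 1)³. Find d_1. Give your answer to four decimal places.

Put m_i = S'' at the i-th knot. Here h = (1, 1) and Δ = (2, 3), so the interior equations h_(i-1)·m_(i-1) + 2(h_(i-1)+h_i)·m_i + h_i·m_(i+1) = 6(Δ_i − Δ_(i-1)) read
  1·m_0 + 4·m_1 + 1·m_2 = 6(Δ_1 - Δ_0) = 6
Natural end conditions: m_0 = m_2 = 0.
Solving: m_0 = 0, m_1 = 3/2, m_2 = 0.
On [1, 2], with S_1(x) = a_1 + b_1·(x - 1) + c_1·(x - 1)² + d_1·(x - 1)³: c_1 = m_1/2 = 3/4, d_1 = (m_2 - m_1)/(6h_1) = -1/4, b_1 = Δ_1 - h_1(2m_1 + m_2)/6 = 5/2.

-0.2500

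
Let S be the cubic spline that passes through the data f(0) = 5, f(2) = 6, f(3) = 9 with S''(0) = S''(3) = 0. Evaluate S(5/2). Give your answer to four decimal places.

7.3438

Let m_i = S''(x_i). Step sizes h_i = 2, 1; slopes of the chords Δ_i = (y_(i+1) - y_i)/h_i = 1/2, 3.
  2·m_0 + 6·m_1 + 1·m_2 = 6(Δ_1 - Δ_0) = 15
Natural end conditions: m_0 = m_2 = 0.
Hence m_0 = 0, m_1 = 5/2, m_2 = 0.
On [2, 3], S(x) = 6 + 13/6·(x - 2) + 5/4·(x - 2)² - 5/12·(x - 2)³.
With (x - 2) = 1/2: S(5/2) = 235/32.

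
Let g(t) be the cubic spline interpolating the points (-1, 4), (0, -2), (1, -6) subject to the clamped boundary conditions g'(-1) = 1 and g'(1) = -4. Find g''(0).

Let M_i = g''(x_i). Step sizes h_i = 1, 1; slopes of the chords Δ_i = (y_(i+1) - y_i)/h_i = -6, -4.
  1·M_0 + 4·M_1 + 1·M_2 = 6(Δ_1 - Δ_0) = 12
Clamped end conditions give two more equations: 2h_0·M_0 + h_0·M_1 = 6(Δ_0 - g'(-1)) = -42 and h_1·M_1 + 2h_1·M_2 = 6(g'(1) - Δ_1) = 0.
Forward elimination and back-substitution give M_0 = -53/2, M_1 = 11, M_2 = -11/2.

11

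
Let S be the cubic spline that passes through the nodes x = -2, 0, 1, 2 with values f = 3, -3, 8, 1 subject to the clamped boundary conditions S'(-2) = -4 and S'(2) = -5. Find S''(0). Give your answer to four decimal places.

24.0909

Let σ_i = S''(x_i). Step sizes h_i = 2, 1, 1; slopes of the chords Δ_i = (y_(i+1) - y_i)/h_i = -3, 11, -7.
  2·σ_0 + 6·σ_1 + 1·σ_2 = 6(Δ_1 - Δ_0) = 84
  1·σ_1 + 4·σ_2 + 1·σ_3 = 6(Δ_2 - Δ_1) = -108
Clamped end conditions give two more equations: 2h_0·σ_0 + h_0·σ_1 = 6(Δ_0 - S'(-2)) = 6 and h_2·σ_2 + 2h_2·σ_3 = 6(S'(2) - Δ_2) = 12.
Hence σ_0 = -116/11, σ_1 = 265/11, σ_2 = -434/11, σ_3 = 283/11.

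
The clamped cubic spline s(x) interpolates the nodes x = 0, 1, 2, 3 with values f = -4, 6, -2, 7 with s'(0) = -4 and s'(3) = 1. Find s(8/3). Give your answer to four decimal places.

4.5086

With m_i denoting the second derivative at x_i, h_i = 1, 1, 1, and Δ_i = (y_(i+1) − y_i)/h_i = 10, -8, 9:
  1·m_0 + 4·m_1 + 1·m_2 = 6(Δ_1 - Δ_0) = -108
  1·m_1 + 4·m_2 + 1·m_3 = 6(Δ_2 - Δ_1) = 102
Clamped end conditions give two more equations: 2h_0·m_0 + h_0·m_1 = 6(Δ_0 - s'(0)) = 84 and h_2·m_2 + 2h_2·m_3 = 6(s'(3) - Δ_2) = -48.
Hence m_0 = 1064/15, m_1 = -868/15, m_2 = 788/15, m_3 = -754/15.
On [2, 3], s(x) = -2 - 2/15·(x - 2) + 394/15·(x - 2)² - 257/15·(x - 2)³.
With (x - 2) = 2/3: s(8/3) = 1826/405.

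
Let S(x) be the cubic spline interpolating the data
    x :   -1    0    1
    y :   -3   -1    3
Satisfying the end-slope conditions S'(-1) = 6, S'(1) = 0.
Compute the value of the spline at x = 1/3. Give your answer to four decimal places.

0.4815

Put M_i = S'' at the i-th knot. Here h = (1, 1) and Δ = (2, 4), so the interior equations h_(i-1)·M_(i-1) + 2(h_(i-1)+h_i)·M_i + h_i·M_(i+1) = 6(Δ_i − Δ_(i-1)) read
  1·M_0 + 4·M_1 + 1·M_2 = 6(Δ_1 - Δ_0) = 12
Clamped end conditions give two more equations: 2h_0·M_0 + h_0·M_1 = 6(Δ_0 - S'(-1)) = -24 and h_1·M_1 + 2h_1·M_2 = 6(S'(1) - Δ_1) = -24.
Solving: M_0 = -18, M_1 = 12, M_2 = -18.
On [0, 1], S(x) = -1 + 3·x + 6·x² - 5·x³.
With x = 1/3: S(1/3) = 13/27.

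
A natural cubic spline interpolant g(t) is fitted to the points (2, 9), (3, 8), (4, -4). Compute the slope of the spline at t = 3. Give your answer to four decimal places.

-6.5000

Put M_i = g'' at the i-th knot. Here h = (1, 1) and Δ = (-1, -12), so the interior equations h_(i-1)·M_(i-1) + 2(h_(i-1)+h_i)·M_i + h_i·M_(i+1) = 6(Δ_i − Δ_(i-1)) read
  1·M_0 + 4·M_1 + 1·M_2 = 6(Δ_1 - Δ_0) = -66
Natural end conditions: M_0 = M_2 = 0.
Solving: M_0 = 0, M_1 = -33/2, M_2 = 0.
On [3, 4], g'(t) = b_1 + 2c_1·(t - 3) + 3d_1·(t - 3)² with b_1 = Δ_1 - h_1(2M_1 + M_2)/6 = -13/2, c_1 = M_1/2 = -33/4, d_1 = (M_2 - M_1)/(6h_1) = 11/4. So g'(3) = -13/2.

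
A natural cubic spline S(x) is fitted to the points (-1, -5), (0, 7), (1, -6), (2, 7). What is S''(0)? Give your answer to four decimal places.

-50.4000

Write M_i for S''(x_i). With h_i = 1, 1, 1 and divided differences Δ_i = 12, -13, 13, the continuity of S' gives the tridiagonal system
  1·M_0 + 4·M_1 + 1·M_2 = 6(Δ_1 - Δ_0) = -150
  1·M_1 + 4·M_2 + 1·M_3 = 6(Δ_2 - Δ_1) = 156
Natural end conditions: M_0 = M_3 = 0.
Solving: M_0 = 0, M_1 = -252/5, M_2 = 258/5, M_3 = 0.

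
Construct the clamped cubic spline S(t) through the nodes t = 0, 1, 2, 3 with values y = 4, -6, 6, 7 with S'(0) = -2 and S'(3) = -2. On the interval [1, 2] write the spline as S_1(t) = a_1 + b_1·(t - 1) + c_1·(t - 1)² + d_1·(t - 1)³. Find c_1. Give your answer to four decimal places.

Write M_i for S''(x_i). With h_i = 1, 1, 1 and divided differences Δ_i = -10, 12, 1, the continuity of S' gives the tridiagonal system
  1·M_0 + 4·M_1 + 1·M_2 = 6(Δ_1 - Δ_0) = 132
  1·M_1 + 4·M_2 + 1·M_3 = 6(Δ_2 - Δ_1) = -66
Clamped end conditions give two more equations: 2h_0·M_0 + h_0·M_1 = 6(Δ_0 - S'(0)) = -48 and h_2·M_2 + 2h_2·M_3 = 6(S'(3) - Δ_2) = -18.
Solving the tridiagonal system: M_0 = -254/5, M_1 = 268/5, M_2 = -158/5, M_3 = 34/5.
On [1, 2], with S_1(t) = a_1 + b_1·(t - 1) + c_1·(t - 1)² + d_1·(t - 1)³: c_1 = M_1/2 = 134/5, d_1 = (M_2 - M_1)/(6h_1) = -71/5, b_1 = Δ_1 - h_1(2M_1 + M_2)/6 = -3/5.

26.8000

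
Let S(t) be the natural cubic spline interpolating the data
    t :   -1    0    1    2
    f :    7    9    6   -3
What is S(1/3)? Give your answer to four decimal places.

Let M_i = S''(x_i). Step sizes h_i = 1, 1, 1; slopes of the chords Δ_i = (y_(i+1) - y_i)/h_i = 2, -3, -9.
  1·M_0 + 4·M_1 + 1·M_2 = 6(Δ_1 - Δ_0) = -30
  1·M_1 + 4·M_2 + 1·M_3 = 6(Δ_2 - Δ_1) = -36
Natural end conditions: M_0 = M_3 = 0.
Solving the tridiagonal system: M_0 = 0, M_1 = -28/5, M_2 = -38/5, M_3 = 0.
On [0, 1], S(t) = 9 + 2/15·t - 14/5·t² - 1/3·t³.
With t = 1/3: S(1/3) = 3532/405.

8.7210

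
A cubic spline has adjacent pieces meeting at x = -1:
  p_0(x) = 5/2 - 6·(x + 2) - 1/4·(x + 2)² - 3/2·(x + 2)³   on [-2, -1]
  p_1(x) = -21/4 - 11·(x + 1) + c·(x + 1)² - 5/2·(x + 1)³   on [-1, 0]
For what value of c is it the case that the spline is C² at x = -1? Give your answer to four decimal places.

p_0''(x) = -1/2 - 9·(x + 2), so p_0''(-1) = -19/2. On the right, p_1''(-1) = 2c, so c = -19/4.

-4.7500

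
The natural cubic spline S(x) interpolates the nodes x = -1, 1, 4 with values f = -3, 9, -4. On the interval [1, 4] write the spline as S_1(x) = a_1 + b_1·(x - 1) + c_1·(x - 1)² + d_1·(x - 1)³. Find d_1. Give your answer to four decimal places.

0.3444

With M_i denoting the second derivative at x_i, h_i = 2, 3, and Δ_i = (y_(i+1) − y_i)/h_i = 6, -13/3:
  2·M_0 + 10·M_1 + 3·M_2 = 6(Δ_1 - Δ_0) = -62
Natural end conditions: M_0 = M_2 = 0.
Forward elimination and back-substitution give M_0 = 0, M_1 = -31/5, M_2 = 0.
On [1, 4], with S_1(x) = a_1 + b_1·(x - 1) + c_1·(x - 1)² + d_1·(x - 1)³: c_1 = M_1/2 = -31/10, d_1 = (M_2 - M_1)/(6h_1) = 31/90, b_1 = Δ_1 - h_1(2M_1 + M_2)/6 = 28/15.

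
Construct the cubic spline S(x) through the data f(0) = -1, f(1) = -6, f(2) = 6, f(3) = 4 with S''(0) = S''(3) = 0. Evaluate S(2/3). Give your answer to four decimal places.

With σ_i denoting the second derivative at x_i, h_i = 1, 1, 1, and Δ_i = (y_(i+1) − y_i)/h_i = -5, 12, -2:
  1·σ_0 + 4·σ_1 + 1·σ_2 = 6(Δ_1 - Δ_0) = 102
  1·σ_1 + 4·σ_2 + 1·σ_3 = 6(Δ_2 - Δ_1) = -84
Natural end conditions: σ_0 = σ_3 = 0.
Hence σ_0 = 0, σ_1 = 164/5, σ_2 = -146/5, σ_3 = 0.
On [0, 1], S(x) = -1 - 157/15·x + 0·x² + 82/15·x³.
With x = 2/3: S(2/3) = -515/81.

-6.3580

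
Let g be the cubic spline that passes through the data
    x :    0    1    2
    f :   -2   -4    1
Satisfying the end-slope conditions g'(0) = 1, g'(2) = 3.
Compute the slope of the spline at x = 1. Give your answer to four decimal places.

1.2500

With M_i denoting the second derivative at x_i, h_i = 1, 1, and Δ_i = (y_(i+1) − y_i)/h_i = -2, 5:
  1·M_0 + 4·M_1 + 1·M_2 = 6(Δ_1 - Δ_0) = 42
Clamped end conditions give two more equations: 2h_0·M_0 + h_0·M_1 = 6(Δ_0 - g'(0)) = -18 and h_1·M_1 + 2h_1·M_2 = 6(g'(2) - Δ_1) = -12.
Hence M_0 = -37/2, M_1 = 19, M_2 = -31/2.
On [1, 2], g'(x) = b_1 + 2c_1·(x - 1) + 3d_1·(x - 1)² with b_1 = Δ_1 - h_1(2M_1 + M_2)/6 = 5/4, c_1 = M_1/2 = 19/2, d_1 = (M_2 - M_1)/(6h_1) = -23/4. So g'(1) = 5/4.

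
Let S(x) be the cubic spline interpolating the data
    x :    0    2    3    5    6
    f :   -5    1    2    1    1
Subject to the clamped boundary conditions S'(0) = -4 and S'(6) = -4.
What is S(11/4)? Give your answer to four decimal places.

2.0804

Put M_i = S'' at the i-th knot. Here h = (2, 1, 2, 1) and Δ = (3, 1, -1/2, 0), so the interior equations h_(i-1)·M_(i-1) + 2(h_(i-1)+h_i)·M_i + h_i·M_(i+1) = 6(Δ_i − Δ_(i-1)) read
  2·M_0 + 6·M_1 + 1·M_2 = 6(Δ_1 - Δ_0) = -12
  1·M_1 + 6·M_2 + 2·M_3 = 6(Δ_2 - Δ_1) = -9
  2·M_2 + 6·M_3 + 1·M_4 = 6(Δ_3 - Δ_2) = 3
Clamped end conditions give two more equations: 2h_0·M_0 + h_0·M_1 = 6(Δ_0 - S'(0)) = 42 and h_3·M_3 + 2h_3·M_4 = 6(S'(6) - Δ_3) = -24.
Solving: M_0 = 423/31, M_1 = -195/31, M_2 = -48/31, M_3 = 102/31, M_4 = -423/31.
On [2, 3], S(x) = 1 + 104/31·(x - 2) - 195/62·(x - 2)² + 49/62·(x - 2)³.
With (x - 2) = 3/4: S(11/4) = 8255/3968.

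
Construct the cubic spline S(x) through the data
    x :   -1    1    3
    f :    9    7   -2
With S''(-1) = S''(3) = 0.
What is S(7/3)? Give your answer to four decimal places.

With σ_i denoting the second derivative at x_i, h_i = 2, 2, and Δ_i = (y_(i+1) − y_i)/h_i = -1, -9/2:
  2·σ_0 + 8·σ_1 + 2·σ_2 = 6(Δ_1 - Δ_0) = -21
Natural end conditions: σ_0 = σ_2 = 0.
Solving: σ_0 = 0, σ_1 = -21/8, σ_2 = 0.
On [1, 3], S(x) = 7 - 11/4·(x - 1) - 21/16·(x - 1)² + 7/32·(x - 1)³.
With (x - 1) = 4/3: S(7/3) = 41/27.

1.5185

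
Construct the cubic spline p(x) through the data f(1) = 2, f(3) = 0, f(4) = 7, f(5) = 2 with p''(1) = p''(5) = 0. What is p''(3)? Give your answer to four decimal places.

11.4783

With σ_i denoting the second derivative at x_i, h_i = 2, 1, 1, and Δ_i = (y_(i+1) − y_i)/h_i = -1, 7, -5:
  2·σ_0 + 6·σ_1 + 1·σ_2 = 6(Δ_1 - Δ_0) = 48
  1·σ_1 + 4·σ_2 + 1·σ_3 = 6(Δ_2 - Δ_1) = -72
Natural end conditions: σ_0 = σ_3 = 0.
Forward elimination and back-substitution give σ_0 = 0, σ_1 = 264/23, σ_2 = -480/23, σ_3 = 0.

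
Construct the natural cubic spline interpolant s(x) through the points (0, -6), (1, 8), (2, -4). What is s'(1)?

1

Write m_i for s''(x_i). With h_i = 1, 1 and divided differences Δ_i = 14, -12, the continuity of s' gives the tridiagonal system
  1·m_0 + 4·m_1 + 1·m_2 = 6(Δ_1 - Δ_0) = -156
Natural end conditions: m_0 = m_2 = 0.
Solving: m_0 = 0, m_1 = -39, m_2 = 0.
On [1, 2], s'(x) = b_1 + 2c_1·(x - 1) + 3d_1·(x - 1)² with b_1 = Δ_1 - h_1(2m_1 + m_2)/6 = 1, c_1 = m_1/2 = -39/2, d_1 = (m_2 - m_1)/(6h_1) = 13/2. So s'(1) = 1.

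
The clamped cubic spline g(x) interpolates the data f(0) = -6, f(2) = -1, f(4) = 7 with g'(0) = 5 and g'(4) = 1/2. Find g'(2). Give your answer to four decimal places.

With m_i denoting the second derivative at x_i, h_i = 2, 2, and Δ_i = (y_(i+1) − y_i)/h_i = 5/2, 4:
  2·m_0 + 8·m_1 + 2·m_2 = 6(Δ_1 - Δ_0) = 9
Clamped end conditions give two more equations: 2h_0·m_0 + h_0·m_1 = 6(Δ_0 - g'(0)) = -15 and h_1·m_1 + 2h_1·m_2 = 6(g'(4) - Δ_1) = -21.
Hence m_0 = -6, m_1 = 9/2, m_2 = -15/2.
On [2, 4], g'(x) = b_1 + 2c_1·(x - 2) + 3d_1·(x - 2)² with b_1 = Δ_1 - h_1(2m_1 + m_2)/6 = 7/2, c_1 = m_1/2 = 9/4, d_1 = (m_2 - m_1)/(6h_1) = -1. So g'(2) = 7/2.

3.5000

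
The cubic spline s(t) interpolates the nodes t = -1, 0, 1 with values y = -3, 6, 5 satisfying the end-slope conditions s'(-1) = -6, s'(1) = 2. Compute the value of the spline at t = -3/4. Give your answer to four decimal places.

-2.7656

With M_i denoting the second derivative at x_i, h_i = 1, 1, and Δ_i = (y_(i+1) − y_i)/h_i = 9, -1:
  1·M_0 + 4·M_1 + 1·M_2 = 6(Δ_1 - Δ_0) = -60
Clamped end conditions give two more equations: 2h_0·M_0 + h_0·M_1 = 6(Δ_0 - s'(-1)) = 90 and h_1·M_1 + 2h_1·M_2 = 6(s'(1) - Δ_1) = 18.
Hence M_0 = 64, M_1 = -38, M_2 = 28.
On [-1, 0], s(t) = -3 - 6·(t + 1) + 32·(t + 1)² - 17·(t + 1)³.
With (t + 1) = 1/4: s(-3/4) = -177/64.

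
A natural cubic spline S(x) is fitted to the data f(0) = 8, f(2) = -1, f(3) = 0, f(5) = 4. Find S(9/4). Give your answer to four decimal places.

-1.0533

Write M_i for S''(x_i). With h_i = 2, 1, 2 and divided differences Δ_i = -9/2, 1, 2, the continuity of S' gives the tridiagonal system
  2·M_0 + 6·M_1 + 1·M_2 = 6(Δ_1 - Δ_0) = 33
  1·M_1 + 6·M_2 + 2·M_3 = 6(Δ_2 - Δ_1) = 6
Natural end conditions: M_0 = M_3 = 0.
Solving the tridiagonal system: M_0 = 0, M_1 = 192/35, M_2 = 3/35, M_3 = 0.
On [2, 3], S(x) = -1 - 59/70·(x - 2) + 96/35·(x - 2)² - 9/10·(x - 2)³.
With (x - 2) = 1/4: S(9/4) = -4719/4480.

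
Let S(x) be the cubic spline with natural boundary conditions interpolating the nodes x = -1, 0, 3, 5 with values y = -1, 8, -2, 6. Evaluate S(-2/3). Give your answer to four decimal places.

2.6065

With m_i denoting the second derivative at x_i, h_i = 1, 3, 2, and Δ_i = (y_(i+1) − y_i)/h_i = 9, -10/3, 4:
  1·m_0 + 8·m_1 + 3·m_2 = 6(Δ_1 - Δ_0) = -74
  3·m_1 + 10·m_2 + 2·m_3 = 6(Δ_2 - Δ_1) = 44
Natural end conditions: m_0 = m_3 = 0.
Forward elimination and back-substitution give m_0 = 0, m_1 = -872/71, m_2 = 574/71, m_3 = 0.
On [-1, 0], S(x) = -1 + 2353/213·(x + 1) + 0·(x + 1)² - 436/213·(x + 1)³.
With (x + 1) = 1/3: S(-2/3) = 14990/5751.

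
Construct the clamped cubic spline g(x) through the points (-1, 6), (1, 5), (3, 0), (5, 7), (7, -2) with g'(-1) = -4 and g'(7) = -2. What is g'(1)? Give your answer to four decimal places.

Let m_i = g''(x_i). Step sizes h_i = 2, 2, 2, 2; slopes of the chords Δ_i = (y_(i+1) - y_i)/h_i = -1/2, -5/2, 7/2, -9/2.
  2·m_0 + 8·m_1 + 2·m_2 = 6(Δ_1 - Δ_0) = -12
  2·m_1 + 8·m_2 + 2·m_3 = 6(Δ_2 - Δ_1) = 36
  2·m_2 + 8·m_3 + 2·m_4 = 6(Δ_3 - Δ_2) = -48
Clamped end conditions give two more equations: 2h_0·m_0 + h_0·m_1 = 6(Δ_0 - g'(-1)) = 21 and h_3·m_3 + 2h_3·m_4 = 6(g'(7) - Δ_3) = 15.
Solving: m_0 = 113/14, m_1 = -79/14, m_2 = 17/2, m_3 = -145/14, m_4 = 125/14.
On [1, 3], g'(x) = b_1 + 2c_1·(x - 1) + 3d_1·(x - 1)² with b_1 = Δ_1 - h_1(2m_1 + m_2)/6 = -11/7, c_1 = m_1/2 = -79/28, d_1 = (m_2 - m_1)/(6h_1) = 33/28. So g'(1) = -11/7.

-1.5714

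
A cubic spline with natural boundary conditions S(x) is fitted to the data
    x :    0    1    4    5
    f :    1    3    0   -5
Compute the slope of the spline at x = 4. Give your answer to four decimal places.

-4.1636

Put m_i = S'' at the i-th knot. Here h = (1, 3, 1) and Δ = (2, -1, -5), so the interior equations h_(i-1)·m_(i-1) + 2(h_(i-1)+h_i)·m_i + h_i·m_(i+1) = 6(Δ_i − Δ_(i-1)) read
  1·m_0 + 8·m_1 + 3·m_2 = 6(Δ_1 - Δ_0) = -18
  3·m_1 + 8·m_2 + 1·m_3 = 6(Δ_2 - Δ_1) = -24
Natural end conditions: m_0 = m_3 = 0.
Solving: m_0 = 0, m_1 = -72/55, m_2 = -138/55, m_3 = 0.
On [4, 5], S'(x) = b_2 + 2c_2·(x - 4) + 3d_2·(x - 4)² with b_2 = Δ_2 - h_2(2m_2 + m_3)/6 = -229/55, c_2 = m_2/2 = -69/55, d_2 = (m_3 - m_2)/(6h_2) = 23/55. So S'(4) = -229/55.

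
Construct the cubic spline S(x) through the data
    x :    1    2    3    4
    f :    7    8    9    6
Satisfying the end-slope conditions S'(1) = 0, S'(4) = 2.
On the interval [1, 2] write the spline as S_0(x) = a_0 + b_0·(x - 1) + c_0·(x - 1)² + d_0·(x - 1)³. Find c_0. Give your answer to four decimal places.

Let M_i = S''(x_i). Step sizes h_i = 1, 1, 1; slopes of the chords Δ_i = (y_(i+1) - y_i)/h_i = 1, 1, -3.
  1·M_0 + 4·M_1 + 1·M_2 = 6(Δ_1 - Δ_0) = 0
  1·M_1 + 4·M_2 + 1·M_3 = 6(Δ_2 - Δ_1) = -24
Clamped end conditions give two more equations: 2h_0·M_0 + h_0·M_1 = 6(Δ_0 - S'(1)) = 6 and h_2·M_2 + 2h_2·M_3 = 6(S'(4) - Δ_2) = 30.
Forward elimination and back-substitution give M_0 = 26/15, M_1 = 38/15, M_2 = -178/15, M_3 = 314/15.
On [1, 2], with S_0(x) = a_0 + b_0·(x - 1) + c_0·(x - 1)² + d_0·(x - 1)³: c_0 = M_0/2 = 13/15, d_0 = (M_1 - M_0)/(6h_0) = 2/15, b_0 = Δ_0 - h_0(2M_0 + M_1)/6 = 0.

0.8667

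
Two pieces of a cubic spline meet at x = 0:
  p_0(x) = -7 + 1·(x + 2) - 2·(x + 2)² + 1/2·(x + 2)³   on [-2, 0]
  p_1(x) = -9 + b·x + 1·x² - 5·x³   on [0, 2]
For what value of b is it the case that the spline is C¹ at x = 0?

p_0'(x) = 1 - 4·(x + 2) + 3/2·(x + 2)², so p_0'(0) = -1. On the right, p_1'(0) = b, so b = -1.

-1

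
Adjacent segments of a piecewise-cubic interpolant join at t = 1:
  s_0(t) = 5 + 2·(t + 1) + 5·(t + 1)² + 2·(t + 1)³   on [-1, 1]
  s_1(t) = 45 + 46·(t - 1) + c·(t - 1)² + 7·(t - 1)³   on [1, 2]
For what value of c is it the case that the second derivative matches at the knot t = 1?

s_0''(t) = 10 + 12·(t + 1), so s_0''(1) = 34. On the right, s_1''(1) = 2c, so c = 17.

17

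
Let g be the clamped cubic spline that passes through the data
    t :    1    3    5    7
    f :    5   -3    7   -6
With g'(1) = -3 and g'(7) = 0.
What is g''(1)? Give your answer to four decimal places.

Let M_i = g''(x_i). Step sizes h_i = 2, 2, 2; slopes of the chords Δ_i = (y_(i+1) - y_i)/h_i = -4, 5, -13/2.
  2·M_0 + 8·M_1 + 2·M_2 = 6(Δ_1 - Δ_0) = 54
  2·M_1 + 8·M_2 + 2·M_3 = 6(Δ_2 - Δ_1) = -69
Clamped end conditions give two more equations: 2h_0·M_0 + h_0·M_1 = 6(Δ_0 - g'(1)) = -6 and h_2·M_2 + 2h_2·M_3 = 6(g'(7) - Δ_2) = 39.
Solving: M_0 = -79/10, M_1 = 64/5, M_2 = -163/10, M_3 = 179/10.

-7.9000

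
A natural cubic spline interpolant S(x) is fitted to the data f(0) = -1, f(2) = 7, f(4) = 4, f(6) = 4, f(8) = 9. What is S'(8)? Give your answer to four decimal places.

Put σ_i = S'' at the i-th knot. Here h = (2, 2, 2, 2) and Δ = (4, -3/2, 0, 5/2), so the interior equations h_(i-1)·σ_(i-1) + 2(h_(i-1)+h_i)·σ_i + h_i·σ_(i+1) = 6(Δ_i − Δ_(i-1)) read
  2·σ_0 + 8·σ_1 + 2·σ_2 = 6(Δ_1 - Δ_0) = -33
  2·σ_1 + 8·σ_2 + 2·σ_3 = 6(Δ_2 - Δ_1) = 9
  2·σ_2 + 8·σ_3 + 2·σ_4 = 6(Δ_3 - Δ_2) = 15
Natural end conditions: σ_0 = σ_4 = 0.
Solving: σ_0 = 0, σ_1 = -129/28, σ_2 = 27/14, σ_3 = 39/28, σ_4 = 0.
On [6, 8], S'(x) = b_3 + 2c_3·(x - 6) + 3d_3·(x - 6)² with b_3 = Δ_3 - h_3(2σ_3 + σ_4)/6 = 11/7, c_3 = σ_3/2 = 39/56, d_3 = (σ_4 - σ_3)/(6h_3) = -13/112. So S'(8) = 83/28.

2.9643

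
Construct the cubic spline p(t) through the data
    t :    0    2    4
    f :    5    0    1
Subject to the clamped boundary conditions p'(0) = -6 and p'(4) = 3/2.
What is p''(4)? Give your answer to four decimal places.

1.1250

Write M_i for p''(x_i). With h_i = 2, 2 and divided differences Δ_i = -5/2, 1/2, the continuity of p' gives the tridiagonal system
  2·M_0 + 8·M_1 + 2·M_2 = 6(Δ_1 - Δ_0) = 18
Clamped end conditions give two more equations: 2h_0·M_0 + h_0·M_1 = 6(Δ_0 - p'(0)) = 21 and h_1·M_1 + 2h_1·M_2 = 6(p'(4) - Δ_1) = 6.
Solving the tridiagonal system: M_0 = 39/8, M_1 = 3/4, M_2 = 9/8.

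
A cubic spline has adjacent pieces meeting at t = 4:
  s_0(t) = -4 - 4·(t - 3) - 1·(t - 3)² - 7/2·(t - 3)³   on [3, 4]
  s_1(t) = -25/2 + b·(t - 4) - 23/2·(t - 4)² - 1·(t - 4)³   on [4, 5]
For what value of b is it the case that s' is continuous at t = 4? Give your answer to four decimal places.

s_0'(t) = -4 - 2·(t - 3) - 21/2·(t - 3)², so s_0'(4) = -33/2. On the right, s_1'(4) = b, so b = -33/2.

-16.5000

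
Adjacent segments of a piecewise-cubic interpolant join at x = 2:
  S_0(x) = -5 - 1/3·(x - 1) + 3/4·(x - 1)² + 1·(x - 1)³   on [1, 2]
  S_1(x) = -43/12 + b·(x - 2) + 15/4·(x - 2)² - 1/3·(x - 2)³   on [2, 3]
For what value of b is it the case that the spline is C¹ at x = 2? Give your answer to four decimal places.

4.1667

S_0'(x) = -1/3 + 3/2·(x - 1) + 3·(x - 1)², so S_0'(2) = 25/6. On the right, S_1'(2) = b, so b = 25/6.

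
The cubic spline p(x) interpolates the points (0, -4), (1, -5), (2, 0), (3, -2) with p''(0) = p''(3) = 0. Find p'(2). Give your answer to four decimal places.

2.5333

Write M_i for p''(x_i). With h_i = 1, 1, 1 and divided differences Δ_i = -1, 5, -2, the continuity of p' gives the tridiagonal system
  1·M_0 + 4·M_1 + 1·M_2 = 6(Δ_1 - Δ_0) = 36
  1·M_1 + 4·M_2 + 1·M_3 = 6(Δ_2 - Δ_1) = -42
Natural end conditions: M_0 = M_3 = 0.
Solving the tridiagonal system: M_0 = 0, M_1 = 62/5, M_2 = -68/5, M_3 = 0.
On [2, 3], p'(x) = b_2 + 2c_2·(x - 2) + 3d_2·(x - 2)² with b_2 = Δ_2 - h_2(2M_2 + M_3)/6 = 38/15, c_2 = M_2/2 = -34/5, d_2 = (M_3 - M_2)/(6h_2) = 34/15. So p'(2) = 38/15.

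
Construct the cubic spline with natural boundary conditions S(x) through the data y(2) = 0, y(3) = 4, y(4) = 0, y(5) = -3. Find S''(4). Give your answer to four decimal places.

4.8000

Write σ_i for S''(x_i). With h_i = 1, 1, 1 and divided differences Δ_i = 4, -4, -3, the continuity of S' gives the tridiagonal system
  1·σ_0 + 4·σ_1 + 1·σ_2 = 6(Δ_1 - Δ_0) = -48
  1·σ_1 + 4·σ_2 + 1·σ_3 = 6(Δ_2 - Δ_1) = 6
Natural end conditions: σ_0 = σ_3 = 0.
Solving the tridiagonal system: σ_0 = 0, σ_1 = -66/5, σ_2 = 24/5, σ_3 = 0.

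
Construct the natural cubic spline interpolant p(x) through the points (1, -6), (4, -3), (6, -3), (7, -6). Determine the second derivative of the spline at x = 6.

-3

Put M_i = p'' at the i-th knot. Here h = (3, 2, 1) and Δ = (1, 0, -3), so the interior equations h_(i-1)·M_(i-1) + 2(h_(i-1)+h_i)·M_i + h_i·M_(i+1) = 6(Δ_i − Δ_(i-1)) read
  3·M_0 + 10·M_1 + 2·M_2 = 6(Δ_1 - Δ_0) = -6
  2·M_1 + 6·M_2 + 1·M_3 = 6(Δ_2 - Δ_1) = -18
Natural end conditions: M_0 = M_3 = 0.
Hence M_0 = 0, M_1 = 0, M_2 = -3, M_3 = 0.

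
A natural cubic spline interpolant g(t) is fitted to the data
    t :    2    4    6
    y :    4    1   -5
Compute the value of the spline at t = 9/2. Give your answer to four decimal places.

-0.2539

Put σ_i = g'' at the i-th knot. Here h = (2, 2) and Δ = (-3/2, -3), so the interior equations h_(i-1)·σ_(i-1) + 2(h_(i-1)+h_i)·σ_i + h_i·σ_(i+1) = 6(Δ_i − Δ_(i-1)) read
  2·σ_0 + 8·σ_1 + 2·σ_2 = 6(Δ_1 - Δ_0) = -9
Natural end conditions: σ_0 = σ_2 = 0.
Hence σ_0 = 0, σ_1 = -9/8, σ_2 = 0.
On [4, 6], g(t) = 1 - 9/4·(t - 4) - 9/16·(t - 4)² + 3/32·(t - 4)³.
With (t - 4) = 1/2: g(9/2) = -65/256.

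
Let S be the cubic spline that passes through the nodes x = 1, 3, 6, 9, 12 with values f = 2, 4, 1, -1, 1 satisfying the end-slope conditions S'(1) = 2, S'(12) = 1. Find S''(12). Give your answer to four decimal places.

Write M_i for S''(x_i). With h_i = 2, 3, 3, 3 and divided differences Δ_i = 1, -1, -2/3, 2/3, the continuity of S' gives the tridiagonal system
  2·M_0 + 10·M_1 + 3·M_2 = 6(Δ_1 - Δ_0) = -12
  3·M_1 + 12·M_2 + 3·M_3 = 6(Δ_2 - Δ_1) = 2
  3·M_2 + 12·M_3 + 3·M_4 = 6(Δ_3 - Δ_2) = 8
Clamped end conditions give two more equations: 2h_0·M_0 + h_0·M_1 = 6(Δ_0 - S'(1)) = -6 and h_3·M_3 + 2h_3·M_4 = 6(S'(12) - Δ_3) = 2.
Solving the tridiagonal system: M_0 = -135/142, M_1 = -78/71, M_2 = 21/71, M_3 = 124/213, M_4 = 3/71.

0.0423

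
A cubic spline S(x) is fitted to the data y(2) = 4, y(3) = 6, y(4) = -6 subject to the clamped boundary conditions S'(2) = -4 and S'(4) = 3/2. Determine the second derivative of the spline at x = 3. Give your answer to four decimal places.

Let m_i = S''(x_i). Step sizes h_i = 1, 1; slopes of the chords Δ_i = (y_(i+1) - y_i)/h_i = 2, -12.
  1·m_0 + 4·m_1 + 1·m_2 = 6(Δ_1 - Δ_0) = -84
Clamped end conditions give two more equations: 2h_0·m_0 + h_0·m_1 = 6(Δ_0 - S'(2)) = 36 and h_1·m_1 + 2h_1·m_2 = 6(S'(4) - Δ_1) = 81.
Hence m_0 = 167/4, m_1 = -95/2, m_2 = 257/4.

-47.5000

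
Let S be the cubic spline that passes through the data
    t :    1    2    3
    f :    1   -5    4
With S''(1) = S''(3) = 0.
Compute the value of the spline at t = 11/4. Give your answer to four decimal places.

Let σ_i = S''(x_i). Step sizes h_i = 1, 1; slopes of the chords Δ_i = (y_(i+1) - y_i)/h_i = -6, 9.
  1·σ_0 + 4·σ_1 + 1·σ_2 = 6(Δ_1 - Δ_0) = 90
Natural end conditions: σ_0 = σ_2 = 0.
Forward elimination and back-substitution give σ_0 = 0, σ_1 = 45/2, σ_2 = 0.
On [2, 3], S(t) = -5 + 3/2·(t - 2) + 45/4·(t - 2)² - 15/4·(t - 2)³.
With (t - 2) = 3/4: S(11/4) = 223/256.

0.8711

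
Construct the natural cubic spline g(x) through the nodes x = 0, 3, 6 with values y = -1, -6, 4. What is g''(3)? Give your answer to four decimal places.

2.5000

Let σ_i = g''(x_i). Step sizes h_i = 3, 3; slopes of the chords Δ_i = (y_(i+1) - y_i)/h_i = -5/3, 10/3.
  3·σ_0 + 12·σ_1 + 3·σ_2 = 6(Δ_1 - Δ_0) = 30
Natural end conditions: σ_0 = σ_2 = 0.
Forward elimination and back-substitution give σ_0 = 0, σ_1 = 5/2, σ_2 = 0.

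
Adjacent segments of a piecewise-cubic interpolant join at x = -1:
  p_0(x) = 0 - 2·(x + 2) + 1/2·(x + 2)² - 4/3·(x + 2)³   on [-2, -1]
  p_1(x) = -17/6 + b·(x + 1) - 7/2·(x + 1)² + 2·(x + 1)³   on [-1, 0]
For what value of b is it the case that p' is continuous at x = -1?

p_0'(x) = -2 + 1·(x + 2) - 4·(x + 2)², so p_0'(-1) = -5. On the right, p_1'(-1) = b, so b = -5.

-5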